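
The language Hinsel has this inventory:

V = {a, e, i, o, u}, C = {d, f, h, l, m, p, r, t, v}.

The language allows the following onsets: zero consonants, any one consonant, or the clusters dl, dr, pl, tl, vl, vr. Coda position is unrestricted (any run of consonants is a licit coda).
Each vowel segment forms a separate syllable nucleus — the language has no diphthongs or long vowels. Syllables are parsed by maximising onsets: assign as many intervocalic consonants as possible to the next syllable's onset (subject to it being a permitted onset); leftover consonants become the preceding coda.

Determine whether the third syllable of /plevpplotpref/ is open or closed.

The vowels are e, o, e — 3 nuclei, so 3 syllables.
Between /e/ (V1) and /o/ (V2): /vppl/; trying suffixes from longest down, /pl/ is the first permitted one, so coda /vp/ | onset /pl/.
Between /o/ (V2) and /e/ (V3): cluster /tpr/ — the longest permitted-onset suffix is /r/; onset = /r/, preceding coda = /tp/.
Putting it together: plevp.plotp.ref.
Syllable 3 is /ref/ with coda /f/, so it is closed.

closed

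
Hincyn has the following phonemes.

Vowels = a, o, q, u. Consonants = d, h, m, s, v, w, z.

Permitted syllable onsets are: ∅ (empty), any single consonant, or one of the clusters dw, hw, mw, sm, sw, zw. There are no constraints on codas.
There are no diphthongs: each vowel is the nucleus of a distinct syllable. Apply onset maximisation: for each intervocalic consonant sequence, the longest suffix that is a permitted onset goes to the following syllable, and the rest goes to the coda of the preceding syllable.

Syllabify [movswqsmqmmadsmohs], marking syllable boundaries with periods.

Vowels present: o, q, q, a, o; each is a nucleus, giving 5 syllables.
Between /o/ (V1) and /q/ (V2): /vsw/ splits as /v/ + /sw/ (/sw/ is the longest suffix that is a licit onset).
Between /q/ (V2) and /q/ (V3): /sm/ — entire cluster is a permitted onset → onset /sm/, coda ∅.
Between /q/ (V3) and /a/ (V4): /mm/; trying suffixes from longest down, /m/ is the first permitted one, so coda /m/ | onset /m/.
Between /a/ (V4) and /o/ (V5): /dsm/ — longest licit onset from the right is /sm/, leaving /d/ as coda.

mov.swq.smqm.mad.smohs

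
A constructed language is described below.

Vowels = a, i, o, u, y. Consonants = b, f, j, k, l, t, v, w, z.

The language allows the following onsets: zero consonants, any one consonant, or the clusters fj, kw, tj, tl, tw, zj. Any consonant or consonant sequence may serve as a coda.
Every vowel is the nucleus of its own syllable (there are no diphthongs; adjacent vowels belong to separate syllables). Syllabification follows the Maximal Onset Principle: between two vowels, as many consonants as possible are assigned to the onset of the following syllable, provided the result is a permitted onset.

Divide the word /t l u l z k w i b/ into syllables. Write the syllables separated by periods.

Vowels present: u, i; each is a nucleus, giving 2 syllables.
σ1/σ2 boundary: /lzkw/ splits as /lz/ + /kw/ (/kw/ is the longest suffix that is a licit onset).

tlulz.kwib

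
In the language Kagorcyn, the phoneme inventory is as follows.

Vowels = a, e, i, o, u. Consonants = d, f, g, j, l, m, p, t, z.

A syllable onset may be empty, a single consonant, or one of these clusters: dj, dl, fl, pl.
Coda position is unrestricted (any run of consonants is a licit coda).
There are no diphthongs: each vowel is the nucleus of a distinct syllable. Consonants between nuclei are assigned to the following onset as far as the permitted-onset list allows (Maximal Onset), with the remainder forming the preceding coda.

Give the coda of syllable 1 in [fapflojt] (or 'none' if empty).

p

Vowels present: a, o; each is a nucleus, giving 2 syllables.
V1 /a/ – V2 /o/: /pfl/ — longest licit onset from the right is /fl/, leaving /p/ as coda.
Putting it together: fap.flojt.
Syllable 1 is /fap/: onset /f/, nucleus /a/, coda /p/.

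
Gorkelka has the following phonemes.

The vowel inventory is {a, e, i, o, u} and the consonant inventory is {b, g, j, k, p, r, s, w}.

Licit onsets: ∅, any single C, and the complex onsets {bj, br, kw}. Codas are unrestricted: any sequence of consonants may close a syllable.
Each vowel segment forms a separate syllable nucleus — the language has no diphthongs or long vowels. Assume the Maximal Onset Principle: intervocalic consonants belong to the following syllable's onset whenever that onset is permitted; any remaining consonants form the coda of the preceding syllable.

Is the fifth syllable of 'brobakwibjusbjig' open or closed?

closed

Nuclei (vowels): o, a, i, u, i → 5 syllables.
/o…a/ gap (V1→V2): /b/ → onset of the next syllable (single consonants are always licit onsets).
/a…i/ gap (V2→V3): /kw/ — entire cluster is a permitted onset → onset /kw/, coda ∅.
/i…u/ gap (V3→V4): cluster /bj/ — /bj/ is itself a permitted onset, so the whole cluster goes right; preceding coda = ∅.
/u…i/ gap (V4→V5): /sbj/ — longest licit onset from the right is /bj/, leaving /s/ as coda.
So the parse is bro.ba.kwi.bjus.bjig.
Syllable 5 is /bjig/ with coda /g/, so it is closed.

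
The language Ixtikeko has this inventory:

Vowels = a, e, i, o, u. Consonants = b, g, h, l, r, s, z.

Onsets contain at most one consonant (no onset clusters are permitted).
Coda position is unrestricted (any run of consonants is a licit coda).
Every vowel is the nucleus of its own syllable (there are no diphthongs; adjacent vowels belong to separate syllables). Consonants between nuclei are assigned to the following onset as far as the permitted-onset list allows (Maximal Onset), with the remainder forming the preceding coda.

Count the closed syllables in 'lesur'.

Vowels present: e, u; each is a nucleus, giving 2 syllables.
σ1/σ2 boundary: /s/ → onset of the next syllable (single consonants are always licit onsets).
Syllabification: le.sur.
Classifying each syllable: /le/ (open), /sur/ (closed).
Closed syllables: 1.

1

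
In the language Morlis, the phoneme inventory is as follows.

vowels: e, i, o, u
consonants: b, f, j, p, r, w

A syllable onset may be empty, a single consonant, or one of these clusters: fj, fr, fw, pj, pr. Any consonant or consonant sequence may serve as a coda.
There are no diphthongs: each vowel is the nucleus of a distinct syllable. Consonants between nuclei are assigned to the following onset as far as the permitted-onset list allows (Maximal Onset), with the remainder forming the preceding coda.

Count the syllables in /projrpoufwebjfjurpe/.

6

Vowels present: o, o, u, e, u, e; each is a nucleus, giving 6 syllables.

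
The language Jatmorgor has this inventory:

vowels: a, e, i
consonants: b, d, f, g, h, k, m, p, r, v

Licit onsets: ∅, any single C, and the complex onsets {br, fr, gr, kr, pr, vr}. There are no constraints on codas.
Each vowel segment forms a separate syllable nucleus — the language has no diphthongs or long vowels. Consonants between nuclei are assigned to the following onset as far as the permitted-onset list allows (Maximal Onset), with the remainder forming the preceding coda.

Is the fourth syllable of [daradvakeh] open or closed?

Nuclei (vowels): a, a, a, e → 4 syllables.
σ1/σ2 boundary: /r/ → onset of the next syllable (single consonants are always licit onsets).
σ2/σ3 boundary: /dv/; trying suffixes from longest down, /v/ is the first permitted one, so coda /d/ | onset /v/.
σ3/σ4 boundary: /k/ is a single consonant, so it becomes the next onset.
Putting it together: da.rad.va.keh.
Syllable 4 is /keh/ with coda /h/, so it is closed.

closed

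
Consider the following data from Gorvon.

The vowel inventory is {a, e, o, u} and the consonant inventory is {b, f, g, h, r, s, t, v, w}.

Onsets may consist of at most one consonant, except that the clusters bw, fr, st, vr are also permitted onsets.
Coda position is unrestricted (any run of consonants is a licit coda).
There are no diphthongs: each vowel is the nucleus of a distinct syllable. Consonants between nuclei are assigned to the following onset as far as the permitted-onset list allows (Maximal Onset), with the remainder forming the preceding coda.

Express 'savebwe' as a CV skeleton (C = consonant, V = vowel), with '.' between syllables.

CV.CV.CCV

Nuclei (vowels): a, e, e → 3 syllables.
Between /a/ (V1) and /e/ (V2): just /v/ — single C goes to the following onset.
Between /e/ (V2) and /e/ (V3): cluster /bw/ — /bw/ is itself a permitted onset, so the whole cluster goes right; preceding coda = ∅.
So the parse is sa.ve.bwe.
Mapping each syllable to C/V: /sa/ → CV, /ve/ → CV, /bwe/ → CCV.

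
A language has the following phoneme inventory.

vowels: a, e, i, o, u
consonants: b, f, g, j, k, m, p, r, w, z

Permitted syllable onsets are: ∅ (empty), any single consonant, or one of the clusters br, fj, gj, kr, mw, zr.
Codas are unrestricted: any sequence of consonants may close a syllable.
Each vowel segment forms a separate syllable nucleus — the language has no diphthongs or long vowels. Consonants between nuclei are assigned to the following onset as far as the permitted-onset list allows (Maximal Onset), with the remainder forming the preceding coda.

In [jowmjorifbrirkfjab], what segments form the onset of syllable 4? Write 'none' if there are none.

Vowels present: o, o, i, i, a; each is a nucleus, giving 5 syllables.
V1 /o/ – V2 /o/: /wmj/; trying suffixes from longest down, /j/ is the first permitted one, so coda /wm/ | onset /j/.
V2 /o/ – V3 /i/: /r/ is a single consonant, so it becomes the next onset.
V3 /i/ – V4 /i/: /fbr/ splits as /f/ + /br/ (/br/ is the longest suffix that is a licit onset).
V4 /i/ – V5 /a/: cluster /rkfj/ — the longest permitted-onset suffix is /fj/; onset = /fj/, preceding coda = /rk/.
So the parse is jowm.jo.rif.brirk.fjab.
Syllable 4 is /brirk/: onset /br/, nucleus /i/, coda /rk/.

br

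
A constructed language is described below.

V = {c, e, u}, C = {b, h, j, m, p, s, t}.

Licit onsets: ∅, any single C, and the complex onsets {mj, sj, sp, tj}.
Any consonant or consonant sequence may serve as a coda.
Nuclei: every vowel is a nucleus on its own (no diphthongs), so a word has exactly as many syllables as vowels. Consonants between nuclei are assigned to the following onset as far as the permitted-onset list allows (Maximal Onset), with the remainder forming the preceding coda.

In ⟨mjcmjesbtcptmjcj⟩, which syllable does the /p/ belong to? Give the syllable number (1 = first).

Nuclei (vowels): c, e, c, c → 4 syllables.
σ1/σ2 boundary: /mj/ — entire cluster is a permitted onset → onset /mj/, coda ∅.
σ2/σ3 boundary: /sbt/; trying suffixes from longest down, /t/ is the first permitted one, so coda /sb/ | onset /t/.
σ3/σ4 boundary: cluster /ptmj/ — the longest permitted-onset suffix is /mj/; onset = /mj/, preceding coda = /pt/.
Putting it together: mjc.mjesb.tcpt.mjcj.
The /p/ is in the coda of syllable 3 (/tcpt/).

3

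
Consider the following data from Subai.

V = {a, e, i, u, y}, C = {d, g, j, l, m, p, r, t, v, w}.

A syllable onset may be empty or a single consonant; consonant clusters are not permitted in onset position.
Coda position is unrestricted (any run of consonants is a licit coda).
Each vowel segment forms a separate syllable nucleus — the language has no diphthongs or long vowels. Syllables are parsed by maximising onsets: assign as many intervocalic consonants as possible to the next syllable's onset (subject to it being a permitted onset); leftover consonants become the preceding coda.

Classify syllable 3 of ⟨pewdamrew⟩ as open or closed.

The vowels are e, a, e — 3 nuclei, so 3 syllables.
Between /e/ (V1) and /a/ (V2): /wd/; trying suffixes from longest down, /d/ is the first permitted one, so coda /w/ | onset /d/.
Between /a/ (V2) and /e/ (V3): /mr/; trying suffixes from longest down, /r/ is the first permitted one, so coda /m/ | onset /r/.
Putting it together: pew.dam.rew.
Syllable 3 is /rew/ with coda /w/, so it is closed.

closed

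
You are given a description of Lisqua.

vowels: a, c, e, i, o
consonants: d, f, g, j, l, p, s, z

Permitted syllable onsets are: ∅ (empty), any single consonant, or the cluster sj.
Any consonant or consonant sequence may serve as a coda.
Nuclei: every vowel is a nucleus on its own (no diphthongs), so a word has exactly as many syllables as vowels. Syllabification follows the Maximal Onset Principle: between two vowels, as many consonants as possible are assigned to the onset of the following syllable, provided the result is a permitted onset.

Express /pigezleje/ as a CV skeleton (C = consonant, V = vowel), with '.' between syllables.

CV.CVC.CV.CV

Nuclei (vowels): i, e, e, e → 4 syllables.
Between /i/ (V1) and /e/ (V2): /g/ is a single consonant, so it becomes the next onset.
Between /e/ (V2) and /e/ (V3): cluster /zl/ — the longest permitted-onset suffix is /l/; onset = /l/, preceding coda = /z/.
Between /e/ (V3) and /e/ (V4): /j/ → onset of the next syllable (single consonants are always licit onsets).
Putting it together: pi.gez.le.je.
Mapping each syllable to C/V: /pi/ → CV, /gez/ → CVC, /le/ → CV, /je/ → CV.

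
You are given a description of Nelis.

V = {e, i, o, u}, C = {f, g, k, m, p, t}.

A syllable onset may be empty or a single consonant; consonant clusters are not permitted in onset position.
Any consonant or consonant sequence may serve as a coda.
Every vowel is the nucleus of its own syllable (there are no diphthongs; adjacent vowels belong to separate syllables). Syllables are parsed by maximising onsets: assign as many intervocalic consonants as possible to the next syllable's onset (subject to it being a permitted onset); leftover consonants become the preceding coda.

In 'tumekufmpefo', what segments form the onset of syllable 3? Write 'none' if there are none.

k

The vowels are u, e, u, e, o — 5 nuclei, so 5 syllables.
σ1/σ2 boundary: just /m/ — single C goes to the following onset.
σ2/σ3 boundary: /k/ → onset of the next syllable (single consonants are always licit onsets).
σ3/σ4 boundary: /fmp/; trying suffixes from longest down, /p/ is the first permitted one, so coda /fm/ | onset /p/.
σ4/σ5 boundary: /f/ → onset of the next syllable (single consonants are always licit onsets).
Syllabification: tu.me.kufm.pe.fo.
Syllable 3 is /kufm/: onset /k/, nucleus /u/, coda /fm/.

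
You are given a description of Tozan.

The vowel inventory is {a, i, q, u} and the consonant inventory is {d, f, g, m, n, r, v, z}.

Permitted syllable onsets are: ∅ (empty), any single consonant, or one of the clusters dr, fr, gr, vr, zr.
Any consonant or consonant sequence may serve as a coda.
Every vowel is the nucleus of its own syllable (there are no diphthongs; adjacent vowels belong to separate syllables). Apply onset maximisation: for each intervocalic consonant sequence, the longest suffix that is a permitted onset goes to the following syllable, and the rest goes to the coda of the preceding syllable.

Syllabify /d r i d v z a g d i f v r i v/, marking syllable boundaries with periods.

dridv.zag.dif.vriv

Vowels present: i, a, i, i; each is a nucleus, giving 4 syllables.
σ1/σ2 boundary: cluster /dvz/ — the longest permitted-onset suffix is /z/; onset = /z/, preceding coda = /dv/.
σ2/σ3 boundary: /gd/ splits as /g/ + /d/ (/d/ is the longest suffix that is a licit onset).
σ3/σ4 boundary: /fvr/ — longest licit onset from the right is /vr/, leaving /f/ as coda.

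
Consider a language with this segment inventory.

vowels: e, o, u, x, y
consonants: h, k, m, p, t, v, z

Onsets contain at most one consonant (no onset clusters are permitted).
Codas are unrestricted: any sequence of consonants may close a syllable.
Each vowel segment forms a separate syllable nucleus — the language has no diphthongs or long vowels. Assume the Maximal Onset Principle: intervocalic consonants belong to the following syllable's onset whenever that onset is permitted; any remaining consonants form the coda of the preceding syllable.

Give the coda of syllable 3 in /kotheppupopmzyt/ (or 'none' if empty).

The vowels are o, e, u, o, y — 5 nuclei, so 5 syllables.
/o…e/ gap (V1→V2): /th/; trying suffixes from longest down, /h/ is the first permitted one, so coda /t/ | onset /h/.
/e…u/ gap (V2→V3): cluster /pp/ — the longest permitted-onset suffix is /p/; onset = /p/, preceding coda = /p/.
/u…o/ gap (V3→V4): just /p/ — single C goes to the following onset.
/o…y/ gap (V4→V5): /pmz/; trying suffixes from longest down, /z/ is the first permitted one, so coda /pm/ | onset /z/.
Result: kot.hep.pu.popm.zyt.
Syllable 3 is /pu/: onset /p/, nucleus /u/, coda ∅.

none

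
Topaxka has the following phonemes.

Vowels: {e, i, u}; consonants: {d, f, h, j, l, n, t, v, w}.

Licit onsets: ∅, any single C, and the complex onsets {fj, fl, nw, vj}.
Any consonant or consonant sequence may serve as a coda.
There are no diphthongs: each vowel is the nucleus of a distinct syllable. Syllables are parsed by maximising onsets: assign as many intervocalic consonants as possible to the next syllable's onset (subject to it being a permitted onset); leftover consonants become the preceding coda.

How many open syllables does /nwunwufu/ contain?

3

Nuclei (vowels): u, u, u → 3 syllables.
σ1/σ2 boundary: /nw/ is a licit onset in full, so it all attaches to the next syllable.
σ2/σ3 boundary: just /f/ — single C goes to the following onset.
Putting it together: nwu.nwu.fu.
Classifying each syllable: /nwu/ (open), /nwu/ (open), /fu/ (open).
Open syllables: 3.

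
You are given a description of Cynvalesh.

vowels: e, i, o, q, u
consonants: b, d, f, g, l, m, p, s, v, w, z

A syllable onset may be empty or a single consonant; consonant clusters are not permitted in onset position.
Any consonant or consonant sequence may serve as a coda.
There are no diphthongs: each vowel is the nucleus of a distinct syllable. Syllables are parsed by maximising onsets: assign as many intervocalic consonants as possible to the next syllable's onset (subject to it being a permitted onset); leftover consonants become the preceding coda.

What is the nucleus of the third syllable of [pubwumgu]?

Vowels present: u, u, u; each is a nucleus, giving 3 syllables.
The third nucleus (vowel 3 from the left) is /u/.

u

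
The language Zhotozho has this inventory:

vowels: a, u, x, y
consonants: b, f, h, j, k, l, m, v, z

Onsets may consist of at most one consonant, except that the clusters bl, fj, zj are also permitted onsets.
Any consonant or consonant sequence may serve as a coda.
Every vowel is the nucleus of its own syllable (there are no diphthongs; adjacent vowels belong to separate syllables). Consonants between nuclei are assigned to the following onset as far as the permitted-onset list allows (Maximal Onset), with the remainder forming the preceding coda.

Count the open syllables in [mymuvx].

Nuclei (vowels): y, u, x → 3 syllables.
σ1/σ2 boundary: just /m/ — single C goes to the following onset.
σ2/σ3 boundary: /v/ → onset of the next syllable (single consonants are always licit onsets).
Result: my.mu.vx.
Classifying each syllable: /my/ (open), /mu/ (open), /vx/ (open).
Open syllables: 3.

3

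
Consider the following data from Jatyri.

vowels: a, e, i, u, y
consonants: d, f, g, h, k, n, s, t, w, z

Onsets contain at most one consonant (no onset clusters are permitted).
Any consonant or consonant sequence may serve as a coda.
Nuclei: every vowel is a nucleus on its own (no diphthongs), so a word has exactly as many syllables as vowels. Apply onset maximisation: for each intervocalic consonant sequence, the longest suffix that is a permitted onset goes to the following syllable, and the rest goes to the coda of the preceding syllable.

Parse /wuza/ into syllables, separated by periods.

wu.za

The vowels are u, a — 2 nuclei, so 2 syllables.
Between /u/ (V1) and /a/ (V2): /z/ is a single consonant, so it becomes the next onset.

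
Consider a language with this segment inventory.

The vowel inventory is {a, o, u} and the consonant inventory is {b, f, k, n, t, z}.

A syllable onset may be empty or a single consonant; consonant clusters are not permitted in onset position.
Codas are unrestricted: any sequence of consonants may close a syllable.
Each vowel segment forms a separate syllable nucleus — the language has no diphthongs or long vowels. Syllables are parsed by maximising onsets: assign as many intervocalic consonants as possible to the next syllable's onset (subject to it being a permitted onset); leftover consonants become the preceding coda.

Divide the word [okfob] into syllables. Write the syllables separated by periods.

ok.fob

Nuclei (vowels): o, o → 2 syllables.
Between /o/ (V1) and /o/ (V2): /kf/; trying suffixes from longest down, /f/ is the first permitted one, so coda /k/ | onset /f/.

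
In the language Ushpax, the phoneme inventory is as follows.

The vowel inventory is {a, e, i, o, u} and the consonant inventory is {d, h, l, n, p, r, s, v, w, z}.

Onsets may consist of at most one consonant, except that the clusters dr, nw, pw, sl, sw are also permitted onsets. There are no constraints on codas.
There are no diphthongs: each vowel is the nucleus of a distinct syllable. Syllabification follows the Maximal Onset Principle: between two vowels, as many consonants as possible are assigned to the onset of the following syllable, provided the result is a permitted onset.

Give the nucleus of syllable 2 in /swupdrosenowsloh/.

o

Vowels present: u, o, e, o, o; each is a nucleus, giving 5 syllables.
The second nucleus (vowel 2 from the left) is /o/.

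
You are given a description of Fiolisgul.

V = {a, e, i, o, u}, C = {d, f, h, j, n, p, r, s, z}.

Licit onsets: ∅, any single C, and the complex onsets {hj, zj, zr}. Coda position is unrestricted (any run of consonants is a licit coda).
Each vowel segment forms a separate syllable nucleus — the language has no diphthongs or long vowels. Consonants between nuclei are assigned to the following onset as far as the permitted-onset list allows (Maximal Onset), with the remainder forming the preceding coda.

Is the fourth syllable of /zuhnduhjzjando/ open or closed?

Vowels present: u, u, a, o; each is a nucleus, giving 4 syllables.
/u…u/ gap (V1→V2): /hnd/ — longest licit onset from the right is /d/, leaving /hn/ as coda.
/u…a/ gap (V2→V3): /hjzj/ — longest licit onset from the right is /zj/, leaving /hj/ as coda.
/a…o/ gap (V3→V4): /nd/ — longest licit onset from the right is /d/, leaving /n/ as coda.
So the parse is zuhn.duhj.zjan.do.
Syllable 4 is /do/; it ends in its nucleus with no coda, so it is open.

open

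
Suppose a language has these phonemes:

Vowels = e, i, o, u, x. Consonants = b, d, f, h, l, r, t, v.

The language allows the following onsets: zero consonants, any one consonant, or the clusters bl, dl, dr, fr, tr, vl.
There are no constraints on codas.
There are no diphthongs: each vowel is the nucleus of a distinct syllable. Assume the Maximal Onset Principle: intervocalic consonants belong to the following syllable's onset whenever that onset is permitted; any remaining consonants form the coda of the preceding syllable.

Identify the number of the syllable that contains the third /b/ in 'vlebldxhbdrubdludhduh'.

3

Nuclei (vowels): e, x, u, u, u → 5 syllables.
Between /e/ (V1) and /x/ (V2): cluster /bld/ — the longest permitted-onset suffix is /d/; onset = /d/, preceding coda = /bl/.
Between /x/ (V2) and /u/ (V3): /hbdr/; trying suffixes from longest down, /dr/ is the first permitted one, so coda /hb/ | onset /dr/.
Between /u/ (V3) and /u/ (V4): /bdl/ — longest licit onset from the right is /dl/, leaving /b/ as coda.
Between /u/ (V4) and /u/ (V5): cluster /dhd/ — the longest permitted-onset suffix is /d/; onset = /d/, preceding coda = /dh/.
So the parse is vlebl.dxhb.drub.dludh.duh.
The third /b/ is in the coda of syllable 3 (/drub/).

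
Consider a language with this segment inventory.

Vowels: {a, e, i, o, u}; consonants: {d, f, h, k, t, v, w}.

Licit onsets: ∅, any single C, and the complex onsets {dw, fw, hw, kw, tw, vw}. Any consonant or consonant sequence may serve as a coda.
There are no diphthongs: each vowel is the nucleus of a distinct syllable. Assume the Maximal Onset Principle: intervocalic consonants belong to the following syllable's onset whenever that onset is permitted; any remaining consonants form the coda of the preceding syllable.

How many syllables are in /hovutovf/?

Nuclei (vowels): o, u, o → 3 syllables.

3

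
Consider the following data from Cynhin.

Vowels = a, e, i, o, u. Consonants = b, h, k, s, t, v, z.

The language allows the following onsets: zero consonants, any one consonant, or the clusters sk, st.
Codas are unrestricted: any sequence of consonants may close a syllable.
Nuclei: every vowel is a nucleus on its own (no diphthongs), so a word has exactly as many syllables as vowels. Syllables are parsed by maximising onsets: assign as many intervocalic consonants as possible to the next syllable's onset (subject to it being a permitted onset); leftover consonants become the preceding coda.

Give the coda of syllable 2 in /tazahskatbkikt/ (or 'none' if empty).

h

Nuclei (vowels): a, a, a, i → 4 syllables.
V1 /a/ – V2 /a/: /z/ is a single consonant, so it becomes the next onset.
V2 /a/ – V3 /a/: cluster /hsk/ — the longest permitted-onset suffix is /sk/; onset = /sk/, preceding coda = /h/.
V3 /a/ – V4 /i/: /tbk/ splits as /tb/ + /k/ (/k/ is the longest suffix that is a licit onset).
Result: ta.zah.skatb.kikt.
Syllable 2 is /zah/: onset /z/, nucleus /a/, coda /h/.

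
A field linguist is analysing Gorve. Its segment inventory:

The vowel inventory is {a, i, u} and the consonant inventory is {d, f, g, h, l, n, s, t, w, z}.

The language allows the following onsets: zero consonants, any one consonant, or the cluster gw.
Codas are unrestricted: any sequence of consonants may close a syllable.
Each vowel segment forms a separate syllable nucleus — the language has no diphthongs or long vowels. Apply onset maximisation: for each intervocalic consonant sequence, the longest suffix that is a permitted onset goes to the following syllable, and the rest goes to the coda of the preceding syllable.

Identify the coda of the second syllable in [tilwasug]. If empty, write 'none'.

none

The vowels are i, a, u — 3 nuclei, so 3 syllables.
/i…a/ gap (V1→V2): /lw/ — longest licit onset from the right is /w/, leaving /l/ as coda.
/a…u/ gap (V2→V3): /s/ → onset of the next syllable (single consonants are always licit onsets).
So the parse is til.wa.sug.
Syllable 2 is /wa/: onset /w/, nucleus /a/, coda ∅.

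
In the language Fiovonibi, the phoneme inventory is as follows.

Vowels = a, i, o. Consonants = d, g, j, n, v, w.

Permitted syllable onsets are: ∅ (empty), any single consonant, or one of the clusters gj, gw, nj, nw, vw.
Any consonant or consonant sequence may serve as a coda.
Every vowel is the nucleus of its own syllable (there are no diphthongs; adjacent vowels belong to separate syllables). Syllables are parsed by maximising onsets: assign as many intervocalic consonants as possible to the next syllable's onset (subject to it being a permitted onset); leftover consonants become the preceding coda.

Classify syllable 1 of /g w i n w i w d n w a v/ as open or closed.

The vowels are i, i, a — 3 nuclei, so 3 syllables.
σ1/σ2 boundary: /nw/ is a licit onset in full, so it all attaches to the next syllable.
σ2/σ3 boundary: /wdnw/; trying suffixes from longest down, /nw/ is the first permitted one, so coda /wd/ | onset /nw/.
Putting it together: gwi.nwiwd.nwav.
Syllable 1 is /gwi/; it ends in its nucleus with no coda, so it is open.

open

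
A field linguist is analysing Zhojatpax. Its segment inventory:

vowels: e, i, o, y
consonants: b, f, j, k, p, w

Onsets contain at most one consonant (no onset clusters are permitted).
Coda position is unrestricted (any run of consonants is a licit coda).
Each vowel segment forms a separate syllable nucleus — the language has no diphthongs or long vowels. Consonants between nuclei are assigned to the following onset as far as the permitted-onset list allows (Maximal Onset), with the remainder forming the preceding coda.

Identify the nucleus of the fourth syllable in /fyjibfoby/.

Vowels present: y, i, o, y; each is a nucleus, giving 4 syllables.
The fourth nucleus (vowel 4 from the left) is /y/.

y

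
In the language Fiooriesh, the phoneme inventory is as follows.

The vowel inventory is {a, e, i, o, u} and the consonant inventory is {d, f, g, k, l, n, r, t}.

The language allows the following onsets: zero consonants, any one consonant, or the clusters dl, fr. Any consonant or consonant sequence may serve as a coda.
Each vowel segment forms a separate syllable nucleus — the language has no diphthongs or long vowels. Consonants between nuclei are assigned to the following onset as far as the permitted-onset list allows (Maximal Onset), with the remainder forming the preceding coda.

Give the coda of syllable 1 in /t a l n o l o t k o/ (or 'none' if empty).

l

The vowels are a, o, o, o — 4 nuclei, so 4 syllables.
Between /a/ (V1) and /o/ (V2): /ln/ — longest licit onset from the right is /n/, leaving /l/ as coda.
Between /o/ (V2) and /o/ (V3): just /l/ — single C goes to the following onset.
Between /o/ (V3) and /o/ (V4): /tk/ — longest licit onset from the right is /k/, leaving /t/ as coda.
So the parse is tal.no.lot.ko.
Syllable 1 is /tal/: onset /t/, nucleus /a/, coda /l/.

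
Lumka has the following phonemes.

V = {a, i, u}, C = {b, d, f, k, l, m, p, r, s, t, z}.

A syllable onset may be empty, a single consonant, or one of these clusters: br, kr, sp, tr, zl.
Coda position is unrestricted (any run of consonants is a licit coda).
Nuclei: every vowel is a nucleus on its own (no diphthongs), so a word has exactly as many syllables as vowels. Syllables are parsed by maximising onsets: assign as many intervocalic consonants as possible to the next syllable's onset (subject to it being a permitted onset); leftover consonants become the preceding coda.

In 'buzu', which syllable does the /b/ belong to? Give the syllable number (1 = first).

Vowels present: u, u; each is a nucleus, giving 2 syllables.
Between /u/ (V1) and /u/ (V2): just /z/ — single C goes to the following onset.
Syllabification: bu.zu.
The /b/ is in the onset of syllable 1 (/bu/).

1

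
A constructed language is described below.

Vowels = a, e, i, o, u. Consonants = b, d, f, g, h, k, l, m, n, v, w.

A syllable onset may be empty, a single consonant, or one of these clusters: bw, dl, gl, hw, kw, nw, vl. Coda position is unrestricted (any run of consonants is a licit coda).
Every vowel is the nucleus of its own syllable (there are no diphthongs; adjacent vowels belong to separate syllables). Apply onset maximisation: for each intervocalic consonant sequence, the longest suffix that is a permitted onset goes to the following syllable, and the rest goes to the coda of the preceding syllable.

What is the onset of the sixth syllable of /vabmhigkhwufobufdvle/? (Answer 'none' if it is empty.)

vl

Vowels present: a, i, u, o, u, e; each is a nucleus, giving 6 syllables.
/a…i/ gap (V1→V2): /bmh/ — longest licit onset from the right is /h/, leaving /bm/ as coda.
/i…u/ gap (V2→V3): /gkhw/ splits as /gk/ + /hw/ (/hw/ is the longest suffix that is a licit onset).
/u…o/ gap (V3→V4): just /f/ — single C goes to the following onset.
/o…u/ gap (V4→V5): /b/ → onset of the next syllable (single consonants are always licit onsets).
/u…e/ gap (V5→V6): cluster /fdvl/ — the longest permitted-onset suffix is /vl/; onset = /vl/, preceding coda = /fd/.
Syllabification: vabm.higk.hwu.fo.bufd.vle.
Syllable 6 is /vle/: onset /vl/, nucleus /e/, coda ∅.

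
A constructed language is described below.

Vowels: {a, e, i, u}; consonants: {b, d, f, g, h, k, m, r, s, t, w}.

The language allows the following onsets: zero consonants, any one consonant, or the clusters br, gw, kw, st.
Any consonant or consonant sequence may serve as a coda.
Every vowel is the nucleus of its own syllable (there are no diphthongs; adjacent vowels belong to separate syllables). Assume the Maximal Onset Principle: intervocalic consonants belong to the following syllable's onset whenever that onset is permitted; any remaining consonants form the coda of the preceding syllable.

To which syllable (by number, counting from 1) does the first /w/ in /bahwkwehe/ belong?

Nuclei (vowels): a, e, e → 3 syllables.
/a…e/ gap (V1→V2): cluster /hwkw/ — the longest permitted-onset suffix is /kw/; onset = /kw/, preceding coda = /hw/.
/e…e/ gap (V2→V3): /h/ is a single consonant, so it becomes the next onset.
Putting it together: bahw.kwe.he.
The first /w/ is in the coda of syllable 1 (/bahw/).

1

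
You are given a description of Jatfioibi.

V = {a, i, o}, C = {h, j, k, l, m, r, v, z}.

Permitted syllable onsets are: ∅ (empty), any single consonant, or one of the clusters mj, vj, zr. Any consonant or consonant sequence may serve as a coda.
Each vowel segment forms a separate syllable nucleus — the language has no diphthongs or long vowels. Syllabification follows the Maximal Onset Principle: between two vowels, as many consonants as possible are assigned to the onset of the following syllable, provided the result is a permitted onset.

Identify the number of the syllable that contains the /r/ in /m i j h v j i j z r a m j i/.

Nuclei (vowels): i, i, a, i → 4 syllables.
Between /i/ (V1) and /i/ (V2): /jhvj/ splits as /jh/ + /vj/ (/vj/ is the longest suffix that is a licit onset).
Between /i/ (V2) and /a/ (V3): /jzr/; trying suffixes from longest down, /zr/ is the first permitted one, so coda /j/ | onset /zr/.
Between /a/ (V3) and /i/ (V4): /mj/ — entire cluster is a permitted onset → onset /mj/, coda ∅.
Result: mijh.vjij.zra.mji.
The /r/ is in the onset of syllable 3 (/zra/).

3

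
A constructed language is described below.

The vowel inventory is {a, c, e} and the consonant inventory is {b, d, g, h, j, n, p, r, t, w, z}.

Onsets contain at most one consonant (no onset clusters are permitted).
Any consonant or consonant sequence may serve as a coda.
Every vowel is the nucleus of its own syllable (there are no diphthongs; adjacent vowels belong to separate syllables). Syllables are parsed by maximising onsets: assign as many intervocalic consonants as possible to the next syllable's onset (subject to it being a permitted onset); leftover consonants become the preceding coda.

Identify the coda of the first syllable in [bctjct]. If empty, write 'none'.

t

Vowels present: c, c; each is a nucleus, giving 2 syllables.
V1 /c/ – V2 /c/: /tj/ — longest licit onset from the right is /j/, leaving /t/ as coda.
Syllabification: bct.jct.
Syllable 1 is /bct/: onset /b/, nucleus /c/, coda /t/.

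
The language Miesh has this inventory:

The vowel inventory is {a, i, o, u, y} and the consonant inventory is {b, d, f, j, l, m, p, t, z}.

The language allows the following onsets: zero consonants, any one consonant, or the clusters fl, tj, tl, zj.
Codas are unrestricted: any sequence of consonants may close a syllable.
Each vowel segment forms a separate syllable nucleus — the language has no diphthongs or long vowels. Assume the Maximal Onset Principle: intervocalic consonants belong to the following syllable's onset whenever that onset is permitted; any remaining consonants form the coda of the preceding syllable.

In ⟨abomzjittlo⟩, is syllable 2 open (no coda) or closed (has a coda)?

Nuclei (vowels): a, o, i, o → 4 syllables.
Between /a/ (V1) and /o/ (V2): just /b/ — single C goes to the following onset.
Between /o/ (V2) and /i/ (V3): cluster /mzj/ — the longest permitted-onset suffix is /zj/; onset = /zj/, preceding coda = /m/.
Between /i/ (V3) and /o/ (V4): /ttl/; trying suffixes from longest down, /tl/ is the first permitted one, so coda /t/ | onset /tl/.
Putting it together: a.bom.zjit.tlo.
Syllable 2 is /bom/ with coda /m/, so it is closed.

closed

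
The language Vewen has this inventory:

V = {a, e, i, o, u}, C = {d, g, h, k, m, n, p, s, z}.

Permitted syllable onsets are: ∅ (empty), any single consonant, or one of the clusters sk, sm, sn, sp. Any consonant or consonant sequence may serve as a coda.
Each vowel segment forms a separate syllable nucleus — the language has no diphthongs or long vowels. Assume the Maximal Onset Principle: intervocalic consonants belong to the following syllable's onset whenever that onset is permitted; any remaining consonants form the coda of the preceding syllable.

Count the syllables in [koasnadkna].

4

The vowels are o, a, a, a — 4 nuclei, so 4 syllables.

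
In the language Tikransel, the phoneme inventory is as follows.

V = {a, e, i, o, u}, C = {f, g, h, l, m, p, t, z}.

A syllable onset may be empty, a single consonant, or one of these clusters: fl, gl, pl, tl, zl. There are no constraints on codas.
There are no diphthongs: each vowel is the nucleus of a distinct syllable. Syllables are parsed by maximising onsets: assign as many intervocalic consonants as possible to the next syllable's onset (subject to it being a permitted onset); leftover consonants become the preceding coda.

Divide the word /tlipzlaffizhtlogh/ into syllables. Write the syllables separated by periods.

tlip.zlaf.fizh.tlogh

Nuclei (vowels): i, a, i, o → 4 syllables.
σ1/σ2 boundary: cluster /pzl/ — the longest permitted-onset suffix is /zl/; onset = /zl/, preceding coda = /p/.
σ2/σ3 boundary: /ff/ splits as /f/ + /f/ (/f/ is the longest suffix that is a licit onset).
σ3/σ4 boundary: /zhtl/; trying suffixes from longest down, /tl/ is the first permitted one, so coda /zh/ | onset /tl/.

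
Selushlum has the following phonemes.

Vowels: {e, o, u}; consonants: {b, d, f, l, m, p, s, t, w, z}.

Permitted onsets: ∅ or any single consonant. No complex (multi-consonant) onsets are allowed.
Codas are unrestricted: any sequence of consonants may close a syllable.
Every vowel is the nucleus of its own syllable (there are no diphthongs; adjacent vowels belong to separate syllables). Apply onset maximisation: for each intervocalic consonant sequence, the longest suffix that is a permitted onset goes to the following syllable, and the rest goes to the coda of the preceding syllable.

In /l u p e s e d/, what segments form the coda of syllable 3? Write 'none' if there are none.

The vowels are u, e, e — 3 nuclei, so 3 syllables.
Between /u/ (V1) and /e/ (V2): just /p/ — single C goes to the following onset.
Between /e/ (V2) and /e/ (V3): /s/ is a single consonant, so it becomes the next onset.
Syllabification: lu.pe.sed.
Syllable 3 is /sed/: onset /s/, nucleus /e/, coda /d/.

d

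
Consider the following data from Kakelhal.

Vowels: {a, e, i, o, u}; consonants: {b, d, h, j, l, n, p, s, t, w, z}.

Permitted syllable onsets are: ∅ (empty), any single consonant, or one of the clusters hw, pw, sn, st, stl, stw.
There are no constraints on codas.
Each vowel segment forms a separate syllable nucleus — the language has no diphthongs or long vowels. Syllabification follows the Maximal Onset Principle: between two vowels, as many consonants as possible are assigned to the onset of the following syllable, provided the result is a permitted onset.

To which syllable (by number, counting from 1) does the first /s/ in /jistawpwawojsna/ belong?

2

Vowels present: i, a, a, o, a; each is a nucleus, giving 5 syllables.
σ1/σ2 boundary: /st/ — entire cluster is a permitted onset → onset /st/, coda ∅.
σ2/σ3 boundary: /wpw/ — longest licit onset from the right is /pw/, leaving /w/ as coda.
σ3/σ4 boundary: /w/ → onset of the next syllable (single consonants are always licit onsets).
σ4/σ5 boundary: /jsn/ splits as /j/ + /sn/ (/sn/ is the longest suffix that is a licit onset).
Putting it together: ji.staw.pwa.woj.sna.
The first /s/ is in the onset of syllable 2 (/staw/).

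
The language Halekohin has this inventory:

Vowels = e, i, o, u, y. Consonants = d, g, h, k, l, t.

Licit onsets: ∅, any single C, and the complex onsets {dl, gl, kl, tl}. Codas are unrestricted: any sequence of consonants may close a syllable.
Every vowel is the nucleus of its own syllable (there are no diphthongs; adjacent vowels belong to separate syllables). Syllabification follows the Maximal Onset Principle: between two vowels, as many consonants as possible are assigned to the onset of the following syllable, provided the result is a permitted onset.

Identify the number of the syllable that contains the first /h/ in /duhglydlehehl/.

Nuclei (vowels): u, y, e, e → 4 syllables.
Between /u/ (V1) and /y/ (V2): /hgl/ — longest licit onset from the right is /gl/, leaving /h/ as coda.
Between /y/ (V2) and /e/ (V3): cluster /dl/ — /dl/ is itself a permitted onset, so the whole cluster goes right; preceding coda = ∅.
Between /e/ (V3) and /e/ (V4): /h/ is a single consonant, so it becomes the next onset.
Syllabification: duh.gly.dle.hehl.
The first /h/ is in the coda of syllable 1 (/duh/).

1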